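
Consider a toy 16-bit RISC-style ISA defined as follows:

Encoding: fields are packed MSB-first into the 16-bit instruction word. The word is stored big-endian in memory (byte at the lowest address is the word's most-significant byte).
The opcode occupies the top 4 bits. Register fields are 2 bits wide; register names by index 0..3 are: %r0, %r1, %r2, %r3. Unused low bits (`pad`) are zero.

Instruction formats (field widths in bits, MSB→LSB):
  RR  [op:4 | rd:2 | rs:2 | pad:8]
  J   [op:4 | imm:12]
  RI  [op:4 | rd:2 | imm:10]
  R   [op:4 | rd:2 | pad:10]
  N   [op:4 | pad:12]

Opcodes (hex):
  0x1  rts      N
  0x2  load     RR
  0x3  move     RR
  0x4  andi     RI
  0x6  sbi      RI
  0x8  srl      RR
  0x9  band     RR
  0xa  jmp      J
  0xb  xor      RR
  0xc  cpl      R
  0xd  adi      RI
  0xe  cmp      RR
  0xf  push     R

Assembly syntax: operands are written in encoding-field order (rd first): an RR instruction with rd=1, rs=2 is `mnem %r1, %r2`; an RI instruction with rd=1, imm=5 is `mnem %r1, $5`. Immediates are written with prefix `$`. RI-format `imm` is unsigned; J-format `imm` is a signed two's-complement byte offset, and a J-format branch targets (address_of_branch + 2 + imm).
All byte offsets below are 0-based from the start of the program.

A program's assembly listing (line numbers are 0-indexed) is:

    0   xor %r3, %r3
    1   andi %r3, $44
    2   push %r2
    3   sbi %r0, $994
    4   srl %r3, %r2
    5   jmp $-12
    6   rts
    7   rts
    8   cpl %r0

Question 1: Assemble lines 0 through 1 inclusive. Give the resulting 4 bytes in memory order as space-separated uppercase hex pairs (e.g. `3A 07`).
BF 00 4C 2C

0. xor fields op=0xb:4|rd=3:2|rs=3:2|pad=0:8 → word bf00h → bf 00
1. andi fields op=0x4:4|rd=3:2|imm=44:10 → word 4c2ch → 4c 2c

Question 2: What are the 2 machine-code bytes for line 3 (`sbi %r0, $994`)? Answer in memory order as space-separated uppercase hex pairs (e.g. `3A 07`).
63 E2

L3: sbi op=0x6:4|rd=0:2|imm=994:10 ⇒ 0x63e2 ⇒ big 63 e2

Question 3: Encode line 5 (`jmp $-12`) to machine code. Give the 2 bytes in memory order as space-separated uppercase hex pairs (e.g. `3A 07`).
AF F4

line 5 (jmp): pack op=0xa:4|imm=-12:12 = 0xaff4; big→ af f4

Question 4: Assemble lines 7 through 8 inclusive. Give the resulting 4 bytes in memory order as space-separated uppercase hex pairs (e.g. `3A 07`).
L7: rts op=0x1:4|pad=0:12 ⇒ 0x1000 ⇒ big 10 00
L8: cpl op=0xc:4|rd=0:2|pad=0:10 ⇒ 0xc000 ⇒ big c0 00

10 00 C0 00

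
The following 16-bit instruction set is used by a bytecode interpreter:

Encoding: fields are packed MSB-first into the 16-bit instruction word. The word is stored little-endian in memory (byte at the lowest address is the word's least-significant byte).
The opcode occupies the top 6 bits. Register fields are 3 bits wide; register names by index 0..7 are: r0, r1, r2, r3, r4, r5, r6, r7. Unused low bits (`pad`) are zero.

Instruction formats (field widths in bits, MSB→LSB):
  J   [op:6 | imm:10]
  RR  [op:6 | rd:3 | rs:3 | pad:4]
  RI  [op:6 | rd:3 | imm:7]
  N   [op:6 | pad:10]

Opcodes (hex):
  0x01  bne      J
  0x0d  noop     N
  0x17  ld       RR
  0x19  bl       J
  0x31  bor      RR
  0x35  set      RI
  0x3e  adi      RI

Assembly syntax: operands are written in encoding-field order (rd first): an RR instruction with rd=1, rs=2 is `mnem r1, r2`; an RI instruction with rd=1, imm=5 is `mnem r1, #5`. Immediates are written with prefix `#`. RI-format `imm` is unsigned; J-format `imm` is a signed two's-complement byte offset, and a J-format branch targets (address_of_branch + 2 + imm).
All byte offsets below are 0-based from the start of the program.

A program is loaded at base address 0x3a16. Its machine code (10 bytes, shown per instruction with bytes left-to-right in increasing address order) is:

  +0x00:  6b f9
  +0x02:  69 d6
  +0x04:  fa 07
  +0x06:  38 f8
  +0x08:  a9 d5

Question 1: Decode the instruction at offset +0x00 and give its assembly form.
adi r2, #107

[00] 6b f9 → 0xf96b
  op=0xf96b>>10=0x3e ⇒ adi (RI)
  rd@[9:7]=0x2 ⇒ r2
  imm@[6:0]=0x6b ⇒ #107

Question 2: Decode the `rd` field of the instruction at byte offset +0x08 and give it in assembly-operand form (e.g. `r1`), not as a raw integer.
+0x08: a9 d5 ⇒ word 0xd5a9 (little)
  opcode bits[15:10]=0x35: set/RI
  [9:7] rd=3 = r3
  [6:0] imm=41 = #41

r3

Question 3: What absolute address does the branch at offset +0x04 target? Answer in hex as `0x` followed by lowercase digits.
@+04  little-endian(fa 07) = 0x07fa
  op=0x07fa>>10=0x1 ⇒ bne (J)
  imm@[9:0]=0x3fa (s10→-6) ⇒ #-6
  target = base 0x3a16 + off 0x04 + 2 + imm -6 = 0x3a16

0x3a16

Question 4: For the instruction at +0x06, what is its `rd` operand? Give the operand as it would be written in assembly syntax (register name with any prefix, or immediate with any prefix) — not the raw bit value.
@+06  little-endian(38 f8) = 0xf838
  op=0xf838>>10=0x3e ⇒ adi (RI)
  rd@[9:7]=0x0 ⇒ r0
  imm@[6:0]=0x38 ⇒ #56

r0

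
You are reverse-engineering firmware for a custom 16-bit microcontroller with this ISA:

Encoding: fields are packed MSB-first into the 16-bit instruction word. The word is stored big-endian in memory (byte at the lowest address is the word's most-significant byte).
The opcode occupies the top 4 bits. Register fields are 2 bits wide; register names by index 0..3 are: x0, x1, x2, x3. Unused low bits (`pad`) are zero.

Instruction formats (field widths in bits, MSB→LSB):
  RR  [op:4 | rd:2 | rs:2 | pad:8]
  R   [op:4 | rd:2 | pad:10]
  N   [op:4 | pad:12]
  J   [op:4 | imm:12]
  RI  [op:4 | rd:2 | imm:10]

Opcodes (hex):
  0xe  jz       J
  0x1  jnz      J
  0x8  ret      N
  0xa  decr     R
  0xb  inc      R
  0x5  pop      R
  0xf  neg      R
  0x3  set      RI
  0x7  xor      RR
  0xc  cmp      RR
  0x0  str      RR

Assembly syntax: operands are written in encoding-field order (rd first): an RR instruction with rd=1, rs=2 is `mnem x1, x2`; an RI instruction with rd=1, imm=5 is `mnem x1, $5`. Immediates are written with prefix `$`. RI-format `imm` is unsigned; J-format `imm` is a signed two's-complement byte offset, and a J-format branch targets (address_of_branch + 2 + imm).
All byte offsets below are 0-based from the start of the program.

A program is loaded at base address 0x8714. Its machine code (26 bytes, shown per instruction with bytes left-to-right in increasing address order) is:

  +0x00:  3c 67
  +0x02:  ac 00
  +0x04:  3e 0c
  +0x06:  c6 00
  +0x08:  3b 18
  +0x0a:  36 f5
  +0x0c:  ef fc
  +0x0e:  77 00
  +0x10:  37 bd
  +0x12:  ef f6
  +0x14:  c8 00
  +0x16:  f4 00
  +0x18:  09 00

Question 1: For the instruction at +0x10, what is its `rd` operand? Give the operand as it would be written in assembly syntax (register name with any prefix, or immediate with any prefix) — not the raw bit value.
x1

@+10  big-endian(37 bd) = 0x37bd
  opcode bits[15:12]=0x3: set/RI
  rd@[11:10]=0x1 ⇒ x1
  imm@[9:0]=0x3bd ⇒ $957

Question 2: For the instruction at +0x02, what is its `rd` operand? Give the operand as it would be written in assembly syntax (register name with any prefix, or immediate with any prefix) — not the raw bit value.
+0x02: ac 00 ⇒ word 0xac00 (big)
  opcode bits[15:12]=0xa: decr/R
  rd: (w>>10)&0x3=0x3 → x3

x3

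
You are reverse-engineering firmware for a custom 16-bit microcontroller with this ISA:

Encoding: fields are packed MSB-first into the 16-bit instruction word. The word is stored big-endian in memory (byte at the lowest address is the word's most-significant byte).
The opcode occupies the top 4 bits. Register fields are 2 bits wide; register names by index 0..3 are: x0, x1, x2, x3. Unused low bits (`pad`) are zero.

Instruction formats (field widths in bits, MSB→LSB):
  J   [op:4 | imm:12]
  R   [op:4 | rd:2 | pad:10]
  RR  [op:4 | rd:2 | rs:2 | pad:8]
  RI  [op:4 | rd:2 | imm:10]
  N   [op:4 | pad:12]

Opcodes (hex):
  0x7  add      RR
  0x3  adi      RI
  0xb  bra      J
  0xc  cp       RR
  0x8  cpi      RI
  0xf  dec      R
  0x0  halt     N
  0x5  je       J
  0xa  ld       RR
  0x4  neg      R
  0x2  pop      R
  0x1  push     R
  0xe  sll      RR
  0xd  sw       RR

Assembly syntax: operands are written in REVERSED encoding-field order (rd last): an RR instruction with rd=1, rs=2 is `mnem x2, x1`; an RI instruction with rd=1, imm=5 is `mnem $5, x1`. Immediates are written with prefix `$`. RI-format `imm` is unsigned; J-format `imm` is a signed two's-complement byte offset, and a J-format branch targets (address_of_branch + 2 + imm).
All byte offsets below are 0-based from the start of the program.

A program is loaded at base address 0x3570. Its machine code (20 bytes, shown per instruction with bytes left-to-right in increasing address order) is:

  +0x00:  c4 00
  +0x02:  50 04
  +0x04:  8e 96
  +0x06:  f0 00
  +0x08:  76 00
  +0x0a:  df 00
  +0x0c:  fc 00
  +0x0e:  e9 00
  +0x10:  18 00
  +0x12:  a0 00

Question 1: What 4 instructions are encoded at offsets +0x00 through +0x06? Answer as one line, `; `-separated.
cp x0, x1; je $4; cpi $662, x3; dec x0

off 0x00: read c4 00 as big → 0xc400
  op=0xc400>>12=0xc ⇒ cp (RR)
  rd: (w>>10)&0x3=0x1 → x1
  rs: (w>>8)&0x3=0x0 → x0
off 0x02: read 50 04 as big → 0x5004
  op=0x5004>>12=0x5 ⇒ je (J)
  imm: (w>>0)&0xfff=0x4 → $4
off 0x04: read 8e 96 as big → 0x8e96
  op=0x8e96>>12=0x8 ⇒ cpi (RI)
  rd: (w>>10)&0x3=0x3 → x3
  imm: (w>>0)&0x3ff=0x296 → $662
off 0x06: read f0 00 as big → 0xf000
  op=0xf000>>12=0xf ⇒ dec (R)
  rd: (w>>10)&0x3=0x0 → x0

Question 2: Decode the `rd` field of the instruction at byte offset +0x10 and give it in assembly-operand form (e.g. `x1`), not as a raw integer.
x2

+0x10: 18 00 ⇒ word 0x1800 (big)
  op=0x1800>>12=0x1 ⇒ push (R)
  [11:10] rd=2 = x2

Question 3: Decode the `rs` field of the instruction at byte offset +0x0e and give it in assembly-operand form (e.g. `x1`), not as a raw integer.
x1

[0e] e9 00 → 0xe900
  op=0xe900>>12=0xe ⇒ sll (RR)
  rd@[11:10]=0x2 ⇒ x2
  rs@[9:8]=0x1 ⇒ x1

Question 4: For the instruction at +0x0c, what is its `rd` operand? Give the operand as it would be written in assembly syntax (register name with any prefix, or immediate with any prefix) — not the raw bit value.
@+0c  big-endian(fc 00) = 0xfc00
  op=0xfc00>>12=0xf ⇒ dec (R)
  rd: (w>>10)&0x3=0x3 → x3

x3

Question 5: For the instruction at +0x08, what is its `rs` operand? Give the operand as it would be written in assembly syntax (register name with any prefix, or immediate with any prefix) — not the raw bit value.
x2

@+08  big-endian(76 00) = 0x7600
  opcode bits[15:12]=0x7: add/RR
  rd@[11:10]=0x1 ⇒ x1
  rs@[9:8]=0x2 ⇒ x2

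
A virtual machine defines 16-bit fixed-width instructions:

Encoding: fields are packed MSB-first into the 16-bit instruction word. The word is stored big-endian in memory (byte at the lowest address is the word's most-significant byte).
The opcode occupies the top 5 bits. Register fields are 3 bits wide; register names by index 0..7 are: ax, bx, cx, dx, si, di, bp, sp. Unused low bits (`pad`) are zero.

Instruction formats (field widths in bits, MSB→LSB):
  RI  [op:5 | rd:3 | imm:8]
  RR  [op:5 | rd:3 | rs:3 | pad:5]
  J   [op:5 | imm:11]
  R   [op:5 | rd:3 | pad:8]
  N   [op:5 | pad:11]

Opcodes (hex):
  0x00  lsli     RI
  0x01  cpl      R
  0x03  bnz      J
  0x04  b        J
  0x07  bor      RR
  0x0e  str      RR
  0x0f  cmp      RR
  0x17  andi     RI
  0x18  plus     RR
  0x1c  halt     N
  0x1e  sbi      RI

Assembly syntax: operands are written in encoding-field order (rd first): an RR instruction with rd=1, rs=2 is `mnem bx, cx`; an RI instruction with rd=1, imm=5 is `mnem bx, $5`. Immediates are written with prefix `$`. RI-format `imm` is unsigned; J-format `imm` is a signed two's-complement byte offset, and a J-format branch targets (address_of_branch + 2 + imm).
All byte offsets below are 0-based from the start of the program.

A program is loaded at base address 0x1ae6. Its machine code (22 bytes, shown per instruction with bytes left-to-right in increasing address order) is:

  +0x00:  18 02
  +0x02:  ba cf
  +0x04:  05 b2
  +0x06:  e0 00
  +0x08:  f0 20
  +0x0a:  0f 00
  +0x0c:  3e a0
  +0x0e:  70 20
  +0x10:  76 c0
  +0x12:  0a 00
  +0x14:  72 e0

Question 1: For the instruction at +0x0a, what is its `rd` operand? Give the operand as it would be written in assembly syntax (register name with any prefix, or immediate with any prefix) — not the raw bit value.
sp

[0a] 0f 00 → 0x0f00
  opcode bits[15:11]=0x1: cpl/R
  [10:8] rd=7 = sp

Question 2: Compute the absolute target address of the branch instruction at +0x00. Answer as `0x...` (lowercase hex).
0x1aea

@+00  big-endian(18 02) = 0x1802
  op=0x1802>>11=0x3 ⇒ bnz (J)
  [10:0] imm=2 = $2
  target = base 0x1ae6 + off 0x00 + 2 + imm 2 = 0x1aea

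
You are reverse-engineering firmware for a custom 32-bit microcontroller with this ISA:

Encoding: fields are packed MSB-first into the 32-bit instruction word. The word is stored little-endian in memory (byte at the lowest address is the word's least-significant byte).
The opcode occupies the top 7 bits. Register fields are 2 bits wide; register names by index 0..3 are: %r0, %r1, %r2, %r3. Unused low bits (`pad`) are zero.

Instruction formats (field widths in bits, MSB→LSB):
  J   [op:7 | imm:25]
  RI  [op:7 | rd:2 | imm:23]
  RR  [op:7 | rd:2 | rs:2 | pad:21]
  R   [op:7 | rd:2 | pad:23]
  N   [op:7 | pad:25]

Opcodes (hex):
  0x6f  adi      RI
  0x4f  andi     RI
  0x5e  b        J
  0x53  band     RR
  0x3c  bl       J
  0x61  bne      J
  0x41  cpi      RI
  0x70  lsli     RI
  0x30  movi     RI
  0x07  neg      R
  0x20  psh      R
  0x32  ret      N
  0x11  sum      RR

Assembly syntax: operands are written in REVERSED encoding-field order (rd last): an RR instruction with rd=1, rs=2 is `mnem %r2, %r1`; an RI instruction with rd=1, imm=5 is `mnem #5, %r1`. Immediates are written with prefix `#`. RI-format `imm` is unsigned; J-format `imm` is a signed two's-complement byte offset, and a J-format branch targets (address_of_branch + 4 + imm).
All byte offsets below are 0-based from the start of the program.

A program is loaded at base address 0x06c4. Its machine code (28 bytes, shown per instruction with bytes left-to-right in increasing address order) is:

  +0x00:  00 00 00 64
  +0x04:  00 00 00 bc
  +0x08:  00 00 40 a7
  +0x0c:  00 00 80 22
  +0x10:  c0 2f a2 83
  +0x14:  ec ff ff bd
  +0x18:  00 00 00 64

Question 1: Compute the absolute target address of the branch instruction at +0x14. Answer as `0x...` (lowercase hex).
0x06c8

off 0x14: read ec ff ff bd as little → 0xbdffffec
  op=0xbdffffec>>25=0x5e ⇒ b (J)
  imm: (w>>0)&0x1ffffff=0x1ffffec (s25→-20) → #-20
  target = base 0x06c4 + off 0x14 + 4 + imm -20 = 0x06c8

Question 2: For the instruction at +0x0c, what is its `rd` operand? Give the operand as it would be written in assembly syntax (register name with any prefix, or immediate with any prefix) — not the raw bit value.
%r1

[0c] 00 00 80 22 → 0x22800000
  top 7b → 0x11 → sum [RR]
  rd: (w>>23)&0x3=0x1 → %r1
  rs: (w>>21)&0x3=0x0 → %r0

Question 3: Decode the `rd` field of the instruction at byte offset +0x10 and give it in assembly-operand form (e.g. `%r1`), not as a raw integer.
%r3

+0x10: c0 2f a2 83 ⇒ word 0x83a22fc0 (little)
  top 7b → 0x41 → cpi [RI]
  rd: (w>>23)&0x3=0x3 → %r3
  imm: (w>>0)&0x7fffff=0x222fc0 → #2240448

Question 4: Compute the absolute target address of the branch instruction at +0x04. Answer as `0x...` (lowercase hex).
+0x04: 00 00 00 bc ⇒ word 0xbc000000 (little)
  top 7b → 0x5e → b [J]
  imm: (w>>0)&0x1ffffff=0x0 → #0
  target = base 0x06c4 + off 0x04 + 4 + imm 0 = 0x06cc

0x06cc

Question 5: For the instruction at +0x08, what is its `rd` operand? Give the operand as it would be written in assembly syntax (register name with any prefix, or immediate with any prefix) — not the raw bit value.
+0x08: 00 00 40 a7 ⇒ word 0xa7400000 (little)
  op=0xa7400000>>25=0x53 ⇒ band (RR)
  rd@[24:23]=0x2 ⇒ %r2
  rs@[22:21]=0x2 ⇒ %r2

%r2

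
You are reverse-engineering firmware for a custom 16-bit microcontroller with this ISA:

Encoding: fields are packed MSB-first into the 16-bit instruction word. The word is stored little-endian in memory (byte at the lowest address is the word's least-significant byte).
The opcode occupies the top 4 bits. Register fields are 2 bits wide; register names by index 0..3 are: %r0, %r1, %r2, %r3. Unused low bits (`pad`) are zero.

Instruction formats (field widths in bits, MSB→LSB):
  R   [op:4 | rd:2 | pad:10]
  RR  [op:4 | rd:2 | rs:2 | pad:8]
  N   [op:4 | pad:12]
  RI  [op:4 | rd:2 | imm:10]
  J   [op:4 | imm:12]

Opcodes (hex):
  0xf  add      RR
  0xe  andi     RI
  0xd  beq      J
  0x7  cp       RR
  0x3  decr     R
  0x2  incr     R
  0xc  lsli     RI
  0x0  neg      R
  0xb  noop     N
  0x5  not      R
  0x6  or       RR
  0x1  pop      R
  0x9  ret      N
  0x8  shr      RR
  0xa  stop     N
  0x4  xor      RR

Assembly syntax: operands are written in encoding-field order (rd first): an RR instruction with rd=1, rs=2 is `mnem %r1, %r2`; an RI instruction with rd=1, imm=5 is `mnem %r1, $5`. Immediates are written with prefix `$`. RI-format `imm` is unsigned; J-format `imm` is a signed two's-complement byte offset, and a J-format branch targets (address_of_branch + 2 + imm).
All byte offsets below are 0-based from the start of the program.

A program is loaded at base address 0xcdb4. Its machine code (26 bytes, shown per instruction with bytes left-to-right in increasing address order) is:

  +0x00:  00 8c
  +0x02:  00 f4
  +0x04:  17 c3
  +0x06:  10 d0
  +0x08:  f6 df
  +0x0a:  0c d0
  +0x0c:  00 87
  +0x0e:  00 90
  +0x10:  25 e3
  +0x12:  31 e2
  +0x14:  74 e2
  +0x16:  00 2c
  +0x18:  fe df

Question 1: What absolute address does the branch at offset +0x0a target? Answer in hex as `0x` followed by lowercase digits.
[0a] 0c d0 → 0xd00c
  op=0xd00c>>12=0xd ⇒ beq (J)
  imm: (w>>0)&0xfff=0xc → $12
  target = base 0xcdb4 + off 0x0a + 2 + imm 12 = 0xcdcc

0xcdcc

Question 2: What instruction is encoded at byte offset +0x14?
andi %r0, $628

off 0x14: read 74 e2 as little → 0xe274
  op=0xe274>>12=0xe ⇒ andi (RI)
  rd@[11:10]=0x0 ⇒ %r0
  imm@[9:0]=0x274 ⇒ $628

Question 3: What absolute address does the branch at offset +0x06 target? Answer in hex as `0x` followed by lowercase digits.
0xcdcc

@+06  little-endian(10 d0) = 0xd010
  op=0xd010>>12=0xd ⇒ beq (J)
  imm: (w>>0)&0xfff=0x10 → $16
  target = base 0xcdb4 + off 0x06 + 2 + imm 16 = 0xcdcc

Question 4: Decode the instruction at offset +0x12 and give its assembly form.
+0x12: 31 e2 ⇒ word 0xe231 (little)
  top 4b → 0xe → andi [RI]
  [11:10] rd=0 = %r0
  [9:0] imm=561 = $561

andi %r0, $561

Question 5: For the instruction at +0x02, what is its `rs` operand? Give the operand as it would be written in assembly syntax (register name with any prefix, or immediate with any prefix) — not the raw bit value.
%r0

@+02  little-endian(00 f4) = 0xf400
  opcode bits[15:12]=0xf: add/RR
  rd@[11:10]=0x1 ⇒ %r1
  rs@[9:8]=0x0 ⇒ %r0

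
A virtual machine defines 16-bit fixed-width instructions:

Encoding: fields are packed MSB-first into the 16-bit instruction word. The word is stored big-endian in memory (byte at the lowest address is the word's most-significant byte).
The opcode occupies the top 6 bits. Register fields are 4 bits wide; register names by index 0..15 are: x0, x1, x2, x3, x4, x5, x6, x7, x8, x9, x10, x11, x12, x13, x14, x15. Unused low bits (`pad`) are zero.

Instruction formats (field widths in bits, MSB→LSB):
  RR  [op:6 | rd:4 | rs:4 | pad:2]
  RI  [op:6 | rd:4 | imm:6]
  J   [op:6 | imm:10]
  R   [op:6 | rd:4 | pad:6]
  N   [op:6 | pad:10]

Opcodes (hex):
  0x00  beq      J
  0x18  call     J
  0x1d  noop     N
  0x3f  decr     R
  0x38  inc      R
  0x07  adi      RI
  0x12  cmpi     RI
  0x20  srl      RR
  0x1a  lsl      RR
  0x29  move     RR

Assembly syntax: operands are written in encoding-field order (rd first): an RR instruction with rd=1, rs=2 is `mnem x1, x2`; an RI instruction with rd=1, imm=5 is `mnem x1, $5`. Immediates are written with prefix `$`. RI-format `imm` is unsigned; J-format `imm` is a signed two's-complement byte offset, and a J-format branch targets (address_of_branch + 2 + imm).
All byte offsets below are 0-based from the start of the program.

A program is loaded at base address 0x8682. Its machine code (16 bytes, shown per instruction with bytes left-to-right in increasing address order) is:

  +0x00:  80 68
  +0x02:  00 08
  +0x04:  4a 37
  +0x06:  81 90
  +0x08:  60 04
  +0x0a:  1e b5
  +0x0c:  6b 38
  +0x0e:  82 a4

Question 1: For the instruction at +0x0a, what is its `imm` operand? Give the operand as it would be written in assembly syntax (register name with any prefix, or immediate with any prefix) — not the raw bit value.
$53

@+0a  big-endian(1e b5) = 0x1eb5
  top 6b → 0x7 → adi [RI]
  [9:6] rd=10 = x10
  [5:0] imm=53 = $53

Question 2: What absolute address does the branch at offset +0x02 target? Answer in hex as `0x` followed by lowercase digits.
[02] 00 08 → 0x0008
  op=0x0008>>10=0x0 ⇒ beq (J)
  imm@[9:0]=0x8 ⇒ $8
  target = base 0x8682 + off 0x02 + 2 + imm 8 = 0x868e

0x868e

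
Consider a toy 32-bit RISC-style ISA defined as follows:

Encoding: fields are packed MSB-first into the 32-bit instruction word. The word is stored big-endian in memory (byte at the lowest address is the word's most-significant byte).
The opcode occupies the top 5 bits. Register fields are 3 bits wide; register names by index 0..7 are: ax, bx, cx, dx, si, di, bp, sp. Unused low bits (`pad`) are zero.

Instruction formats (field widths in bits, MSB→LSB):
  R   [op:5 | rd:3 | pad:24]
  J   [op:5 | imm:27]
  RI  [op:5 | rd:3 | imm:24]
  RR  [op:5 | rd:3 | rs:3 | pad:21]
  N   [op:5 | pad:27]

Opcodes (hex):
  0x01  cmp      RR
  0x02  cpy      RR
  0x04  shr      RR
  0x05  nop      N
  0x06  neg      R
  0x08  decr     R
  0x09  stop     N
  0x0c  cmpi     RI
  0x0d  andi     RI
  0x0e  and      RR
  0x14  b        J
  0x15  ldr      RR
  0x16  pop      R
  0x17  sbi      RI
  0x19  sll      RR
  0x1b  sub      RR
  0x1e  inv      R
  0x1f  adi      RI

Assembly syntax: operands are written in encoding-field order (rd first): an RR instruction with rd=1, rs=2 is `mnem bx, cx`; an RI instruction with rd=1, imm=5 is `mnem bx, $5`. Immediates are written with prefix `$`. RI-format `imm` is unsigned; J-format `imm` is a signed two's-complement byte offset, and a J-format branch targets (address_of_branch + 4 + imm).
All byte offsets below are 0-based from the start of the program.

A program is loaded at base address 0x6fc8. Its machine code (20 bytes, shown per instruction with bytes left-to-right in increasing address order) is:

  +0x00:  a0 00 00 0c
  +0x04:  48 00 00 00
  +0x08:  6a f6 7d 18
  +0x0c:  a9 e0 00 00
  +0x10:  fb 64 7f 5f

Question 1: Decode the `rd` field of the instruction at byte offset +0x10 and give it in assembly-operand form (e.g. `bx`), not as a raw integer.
dx

+0x10: fb 64 7f 5f ⇒ word 0xfb647f5f (big)
  op=0xfb647f5f>>27=0x1f ⇒ adi (RI)
  [26:24] rd=3 = dx
  [23:0] imm=6586207 = $6586207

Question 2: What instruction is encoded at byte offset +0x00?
off 0x00: read a0 00 00 0c as big → 0xa000000c
  op=0xa000000c>>27=0x14 ⇒ b (J)
  imm@[26:0]=0xc ⇒ $12

b $12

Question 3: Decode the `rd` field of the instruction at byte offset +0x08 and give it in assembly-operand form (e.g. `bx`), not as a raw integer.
cx

+0x08: 6a f6 7d 18 ⇒ word 0x6af67d18 (big)
  top 5b → 0xd → andi [RI]
  rd@[26:24]=0x2 ⇒ cx
  imm@[23:0]=0xf67d18 ⇒ $16153880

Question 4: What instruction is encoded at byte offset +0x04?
@+04  big-endian(48 00 00 00) = 0x48000000
  opcode bits[31:27]=0x9: stop/N

stop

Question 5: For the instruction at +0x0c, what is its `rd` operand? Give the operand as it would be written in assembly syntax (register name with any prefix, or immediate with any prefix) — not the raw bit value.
off 0x0c: read a9 e0 00 00 as big → 0xa9e00000
  op=0xa9e00000>>27=0x15 ⇒ ldr (RR)
  rd@[26:24]=0x1 ⇒ bx
  rs@[23:21]=0x7 ⇒ sp

bx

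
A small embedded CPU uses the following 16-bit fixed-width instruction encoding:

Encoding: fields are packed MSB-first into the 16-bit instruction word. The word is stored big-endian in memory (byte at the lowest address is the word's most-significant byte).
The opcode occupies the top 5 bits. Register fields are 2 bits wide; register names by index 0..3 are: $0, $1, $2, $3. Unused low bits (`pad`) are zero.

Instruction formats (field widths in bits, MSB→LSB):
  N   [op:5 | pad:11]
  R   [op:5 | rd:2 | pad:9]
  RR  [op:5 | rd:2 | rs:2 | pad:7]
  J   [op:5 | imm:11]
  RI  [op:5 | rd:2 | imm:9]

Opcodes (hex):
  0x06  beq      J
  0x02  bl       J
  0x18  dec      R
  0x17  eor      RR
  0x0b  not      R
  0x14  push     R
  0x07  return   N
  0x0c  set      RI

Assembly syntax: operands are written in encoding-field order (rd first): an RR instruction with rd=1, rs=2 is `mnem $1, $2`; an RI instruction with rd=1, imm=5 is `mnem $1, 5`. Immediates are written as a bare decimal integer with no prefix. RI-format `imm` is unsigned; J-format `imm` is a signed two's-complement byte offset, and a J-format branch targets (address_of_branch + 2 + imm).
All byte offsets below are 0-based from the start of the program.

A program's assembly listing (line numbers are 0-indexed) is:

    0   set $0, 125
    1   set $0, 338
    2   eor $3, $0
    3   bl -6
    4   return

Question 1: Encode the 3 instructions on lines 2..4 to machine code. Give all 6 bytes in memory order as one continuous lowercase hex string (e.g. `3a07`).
line 2 (eor): pack op=0x17:5|rd=3:2|rs=0:2|pad=0:7 = 0xbe00; big→ be 00
line 3 (bl): pack op=0x2:5|imm=-6:11 = 0x17fa; big→ 17 fa
line 4 (return): pack op=0x7:5|pad=0:11 = 0x3800; big→ 38 00

be0017fa3800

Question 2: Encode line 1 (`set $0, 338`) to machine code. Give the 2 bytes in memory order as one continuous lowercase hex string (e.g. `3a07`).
6152

L1: set op=0xc:5|rd=0:2|imm=338:9 ⇒ 0x6152 ⇒ big 61 52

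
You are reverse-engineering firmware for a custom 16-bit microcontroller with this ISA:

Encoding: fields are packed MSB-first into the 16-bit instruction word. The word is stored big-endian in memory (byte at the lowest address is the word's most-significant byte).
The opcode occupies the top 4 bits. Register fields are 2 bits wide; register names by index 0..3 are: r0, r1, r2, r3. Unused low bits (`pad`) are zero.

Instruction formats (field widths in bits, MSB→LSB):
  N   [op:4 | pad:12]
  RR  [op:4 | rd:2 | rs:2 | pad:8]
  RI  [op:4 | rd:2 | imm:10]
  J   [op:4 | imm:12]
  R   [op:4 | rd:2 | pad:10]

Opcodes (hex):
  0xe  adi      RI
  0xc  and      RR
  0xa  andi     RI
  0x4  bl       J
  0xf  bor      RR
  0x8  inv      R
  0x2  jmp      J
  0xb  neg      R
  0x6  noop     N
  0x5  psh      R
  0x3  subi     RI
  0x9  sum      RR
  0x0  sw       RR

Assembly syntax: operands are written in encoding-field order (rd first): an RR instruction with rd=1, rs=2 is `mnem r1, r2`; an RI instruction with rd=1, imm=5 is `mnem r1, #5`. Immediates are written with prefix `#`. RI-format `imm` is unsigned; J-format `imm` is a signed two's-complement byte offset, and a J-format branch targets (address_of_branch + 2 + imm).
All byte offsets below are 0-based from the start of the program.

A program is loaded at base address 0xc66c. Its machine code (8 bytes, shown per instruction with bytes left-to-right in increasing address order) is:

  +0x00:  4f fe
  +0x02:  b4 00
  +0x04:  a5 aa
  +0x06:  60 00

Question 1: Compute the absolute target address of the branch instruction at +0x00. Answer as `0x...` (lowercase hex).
0xc66c

@+00  big-endian(4f fe) = 0x4ffe
  opcode bits[15:12]=0x4: bl/J
  imm@[11:0]=0xffe (s12→-2) ⇒ #-2
  target = base 0xc66c + off 0x00 + 2 + imm -2 = 0xc66c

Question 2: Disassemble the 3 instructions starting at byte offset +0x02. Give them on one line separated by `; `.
neg r1; andi r1, #426; noop

off 0x02: read b4 00 as big → 0xb400
  top 4b → 0xb → neg [R]
  rd: (w>>10)&0x3=0x1 → r1
off 0x04: read a5 aa as big → 0xa5aa
  top 4b → 0xa → andi [RI]
  rd: (w>>10)&0x3=0x1 → r1
  imm: (w>>0)&0x3ff=0x1aa → #426
off 0x06: read 60 00 as big → 0x6000
  top 4b → 0x6 → noop [N]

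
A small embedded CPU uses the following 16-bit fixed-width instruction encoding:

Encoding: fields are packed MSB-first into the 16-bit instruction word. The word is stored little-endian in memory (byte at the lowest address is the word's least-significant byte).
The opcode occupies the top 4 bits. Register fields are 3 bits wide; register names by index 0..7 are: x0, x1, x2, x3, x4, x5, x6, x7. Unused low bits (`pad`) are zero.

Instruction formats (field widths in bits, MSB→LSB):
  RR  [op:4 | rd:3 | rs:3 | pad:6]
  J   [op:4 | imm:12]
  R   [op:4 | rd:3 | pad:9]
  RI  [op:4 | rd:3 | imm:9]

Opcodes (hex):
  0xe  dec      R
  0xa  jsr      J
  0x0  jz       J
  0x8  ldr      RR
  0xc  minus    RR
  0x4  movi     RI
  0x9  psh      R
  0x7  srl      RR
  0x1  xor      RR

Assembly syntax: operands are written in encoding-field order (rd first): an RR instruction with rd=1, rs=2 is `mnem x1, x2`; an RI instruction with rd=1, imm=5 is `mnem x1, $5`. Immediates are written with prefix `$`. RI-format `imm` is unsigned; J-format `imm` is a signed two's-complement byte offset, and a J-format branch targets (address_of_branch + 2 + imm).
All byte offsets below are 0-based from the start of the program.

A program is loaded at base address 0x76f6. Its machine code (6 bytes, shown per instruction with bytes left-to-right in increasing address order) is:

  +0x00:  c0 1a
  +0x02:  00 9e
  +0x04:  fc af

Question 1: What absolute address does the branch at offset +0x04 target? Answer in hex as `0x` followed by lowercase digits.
0x76f8

[04] fc af → 0xaffc
  op=0xaffc>>12=0xa ⇒ jsr (J)
  imm: (w>>0)&0xfff=0xffc (s12→-4) → $-4
  target = base 0x76f6 + off 0x04 + 2 + imm -4 = 0x76f8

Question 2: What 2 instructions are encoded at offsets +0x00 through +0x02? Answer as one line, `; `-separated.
xor x5, x3; psh x7

off 0x00: read c0 1a as little → 0x1ac0
  opcode bits[15:12]=0x1: xor/RR
  rd: (w>>9)&0x7=0x5 → x5
  rs: (w>>6)&0x7=0x3 → x3
off 0x02: read 00 9e as little → 0x9e00
  opcode bits[15:12]=0x9: psh/R
  rd: (w>>9)&0x7=0x7 → x7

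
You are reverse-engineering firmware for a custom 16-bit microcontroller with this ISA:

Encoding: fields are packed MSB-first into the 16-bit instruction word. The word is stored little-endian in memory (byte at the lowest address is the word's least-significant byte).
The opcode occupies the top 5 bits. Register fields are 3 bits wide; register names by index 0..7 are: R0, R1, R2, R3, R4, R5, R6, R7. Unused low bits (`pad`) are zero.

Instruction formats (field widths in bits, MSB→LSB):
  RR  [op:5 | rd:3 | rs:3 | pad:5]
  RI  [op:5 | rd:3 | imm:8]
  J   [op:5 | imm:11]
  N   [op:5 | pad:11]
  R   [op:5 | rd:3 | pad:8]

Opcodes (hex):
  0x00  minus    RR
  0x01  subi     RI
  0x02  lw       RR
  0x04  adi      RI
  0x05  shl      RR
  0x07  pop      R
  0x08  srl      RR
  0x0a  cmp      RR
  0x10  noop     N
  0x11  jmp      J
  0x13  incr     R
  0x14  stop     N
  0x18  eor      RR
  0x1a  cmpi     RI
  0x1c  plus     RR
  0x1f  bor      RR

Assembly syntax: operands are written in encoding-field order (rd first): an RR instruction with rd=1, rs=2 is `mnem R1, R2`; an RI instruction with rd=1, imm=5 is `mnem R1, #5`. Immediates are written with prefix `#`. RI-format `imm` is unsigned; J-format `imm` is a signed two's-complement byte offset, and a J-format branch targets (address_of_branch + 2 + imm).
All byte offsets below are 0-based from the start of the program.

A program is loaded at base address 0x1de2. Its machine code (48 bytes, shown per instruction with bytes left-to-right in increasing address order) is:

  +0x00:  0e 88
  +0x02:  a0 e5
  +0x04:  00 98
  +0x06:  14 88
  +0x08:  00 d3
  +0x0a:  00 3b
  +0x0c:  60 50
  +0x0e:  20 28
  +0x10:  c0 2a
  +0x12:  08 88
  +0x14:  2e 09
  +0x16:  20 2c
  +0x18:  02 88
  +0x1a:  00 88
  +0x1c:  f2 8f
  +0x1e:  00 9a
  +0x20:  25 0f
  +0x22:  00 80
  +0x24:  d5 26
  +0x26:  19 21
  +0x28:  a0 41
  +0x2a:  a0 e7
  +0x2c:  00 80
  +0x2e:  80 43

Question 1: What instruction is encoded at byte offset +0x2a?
plus R7, R5

off 0x2a: read a0 e7 as little → 0xe7a0
  op=0xe7a0>>11=0x1c ⇒ plus (RR)
  rd@[10:8]=0x7 ⇒ R7
  rs@[7:5]=0x5 ⇒ R5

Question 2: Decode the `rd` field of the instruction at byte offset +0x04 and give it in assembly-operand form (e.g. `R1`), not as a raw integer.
off 0x04: read 00 98 as little → 0x9800
  opcode bits[15:11]=0x13: incr/R
  rd: (w>>8)&0x7=0x0 → R0

R0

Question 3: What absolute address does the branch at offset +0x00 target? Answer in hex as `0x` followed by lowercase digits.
+0x00: 0e 88 ⇒ word 0x880e (little)
  opcode bits[15:11]=0x11: jmp/J
  imm: (w>>0)&0x7ff=0xe → #14
  target = base 0x1de2 + off 0x00 + 2 + imm 14 = 0x1df2

0x1df2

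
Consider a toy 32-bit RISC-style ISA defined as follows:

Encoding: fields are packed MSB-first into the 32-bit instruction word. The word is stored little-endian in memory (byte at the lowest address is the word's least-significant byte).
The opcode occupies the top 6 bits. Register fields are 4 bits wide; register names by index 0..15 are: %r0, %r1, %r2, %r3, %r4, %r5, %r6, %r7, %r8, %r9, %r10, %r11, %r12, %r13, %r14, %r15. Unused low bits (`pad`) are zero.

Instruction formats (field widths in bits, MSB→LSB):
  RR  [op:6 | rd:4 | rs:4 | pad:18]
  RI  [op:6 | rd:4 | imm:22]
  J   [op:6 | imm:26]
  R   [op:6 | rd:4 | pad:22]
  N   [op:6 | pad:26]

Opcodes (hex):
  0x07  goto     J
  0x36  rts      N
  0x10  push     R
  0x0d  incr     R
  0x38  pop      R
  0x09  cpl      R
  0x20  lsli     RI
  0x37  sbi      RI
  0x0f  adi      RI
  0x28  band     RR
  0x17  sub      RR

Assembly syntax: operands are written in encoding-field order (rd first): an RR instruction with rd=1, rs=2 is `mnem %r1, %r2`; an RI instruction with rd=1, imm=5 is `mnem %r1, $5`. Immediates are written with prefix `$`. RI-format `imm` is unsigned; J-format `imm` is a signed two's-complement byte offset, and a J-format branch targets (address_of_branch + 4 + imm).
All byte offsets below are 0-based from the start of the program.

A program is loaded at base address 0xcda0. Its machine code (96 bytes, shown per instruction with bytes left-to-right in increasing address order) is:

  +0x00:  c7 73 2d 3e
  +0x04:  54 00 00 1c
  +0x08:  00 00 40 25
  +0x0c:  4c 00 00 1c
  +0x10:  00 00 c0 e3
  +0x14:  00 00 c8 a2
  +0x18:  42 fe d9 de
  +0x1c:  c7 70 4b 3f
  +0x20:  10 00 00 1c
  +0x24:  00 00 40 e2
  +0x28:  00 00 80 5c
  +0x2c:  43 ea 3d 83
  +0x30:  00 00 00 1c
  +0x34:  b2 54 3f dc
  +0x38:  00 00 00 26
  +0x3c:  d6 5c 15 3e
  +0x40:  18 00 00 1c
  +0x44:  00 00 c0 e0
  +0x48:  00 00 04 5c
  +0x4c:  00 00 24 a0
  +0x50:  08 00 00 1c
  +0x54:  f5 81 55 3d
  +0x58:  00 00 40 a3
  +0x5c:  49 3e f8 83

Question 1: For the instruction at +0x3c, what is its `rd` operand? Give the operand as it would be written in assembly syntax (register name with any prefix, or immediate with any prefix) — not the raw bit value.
off 0x3c: read d6 5c 15 3e as little → 0x3e155cd6
  op=0x3e155cd6>>26=0xf ⇒ adi (RI)
  [25:22] rd=8 = %r8
  [21:0] imm=1400022 = $1400022

%r8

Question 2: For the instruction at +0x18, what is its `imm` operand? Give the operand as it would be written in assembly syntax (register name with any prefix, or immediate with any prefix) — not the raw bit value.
$1703490

off 0x18: read 42 fe d9 de as little → 0xded9fe42
  top 6b → 0x37 → sbi [RI]
  rd@[25:22]=0xb ⇒ %r11
  imm@[21:0]=0x19fe42 ⇒ $1703490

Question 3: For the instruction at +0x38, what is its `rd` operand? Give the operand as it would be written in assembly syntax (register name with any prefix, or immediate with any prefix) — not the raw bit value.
%r8

[38] 00 00 00 26 → 0x26000000
  op=0x26000000>>26=0x9 ⇒ cpl (R)
  rd: (w>>22)&0xf=0x8 → %r8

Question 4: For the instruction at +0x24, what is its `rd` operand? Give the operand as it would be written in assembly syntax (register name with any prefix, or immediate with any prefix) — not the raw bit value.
off 0x24: read 00 00 40 e2 as little → 0xe2400000
  op=0xe2400000>>26=0x38 ⇒ pop (R)
  rd@[25:22]=0x9 ⇒ %r9

%r9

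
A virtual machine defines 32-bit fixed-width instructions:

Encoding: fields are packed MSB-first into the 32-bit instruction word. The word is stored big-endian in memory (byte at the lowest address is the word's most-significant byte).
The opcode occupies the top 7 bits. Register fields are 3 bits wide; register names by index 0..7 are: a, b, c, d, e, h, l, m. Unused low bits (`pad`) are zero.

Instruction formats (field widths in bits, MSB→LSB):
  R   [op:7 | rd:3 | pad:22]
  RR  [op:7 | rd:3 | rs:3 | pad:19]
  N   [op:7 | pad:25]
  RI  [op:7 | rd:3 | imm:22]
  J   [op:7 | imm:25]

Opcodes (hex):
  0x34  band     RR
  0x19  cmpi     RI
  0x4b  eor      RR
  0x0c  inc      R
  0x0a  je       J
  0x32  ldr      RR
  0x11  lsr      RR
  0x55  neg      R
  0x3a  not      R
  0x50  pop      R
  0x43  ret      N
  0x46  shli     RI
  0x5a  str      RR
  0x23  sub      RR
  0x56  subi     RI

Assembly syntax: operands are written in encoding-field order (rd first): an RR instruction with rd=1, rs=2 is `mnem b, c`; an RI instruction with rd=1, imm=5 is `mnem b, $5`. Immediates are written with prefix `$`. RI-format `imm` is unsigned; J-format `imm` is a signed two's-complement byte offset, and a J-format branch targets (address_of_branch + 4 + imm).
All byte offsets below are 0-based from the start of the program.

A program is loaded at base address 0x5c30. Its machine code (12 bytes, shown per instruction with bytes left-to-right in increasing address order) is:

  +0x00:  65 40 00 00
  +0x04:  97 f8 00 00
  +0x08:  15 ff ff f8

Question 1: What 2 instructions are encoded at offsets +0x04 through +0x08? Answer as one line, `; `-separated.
off 0x04: read 97 f8 00 00 as big → 0x97f80000
  opcode bits[31:25]=0x4b: eor/RR
  rd: (w>>22)&0x7=0x7 → m
  rs: (w>>19)&0x7=0x7 → m
off 0x08: read 15 ff ff f8 as big → 0x15fffff8
  opcode bits[31:25]=0xa: je/J
  imm: (w>>0)&0x1ffffff=0x1fffff8 (s25→-8) → $-8

eor m, m; je $-8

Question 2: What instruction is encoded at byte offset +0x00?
ldr h, a

[00] 65 40 00 00 → 0x65400000
  op=0x65400000>>25=0x32 ⇒ ldr (RR)
  [24:22] rd=5 = h
  [21:19] rs=0 = a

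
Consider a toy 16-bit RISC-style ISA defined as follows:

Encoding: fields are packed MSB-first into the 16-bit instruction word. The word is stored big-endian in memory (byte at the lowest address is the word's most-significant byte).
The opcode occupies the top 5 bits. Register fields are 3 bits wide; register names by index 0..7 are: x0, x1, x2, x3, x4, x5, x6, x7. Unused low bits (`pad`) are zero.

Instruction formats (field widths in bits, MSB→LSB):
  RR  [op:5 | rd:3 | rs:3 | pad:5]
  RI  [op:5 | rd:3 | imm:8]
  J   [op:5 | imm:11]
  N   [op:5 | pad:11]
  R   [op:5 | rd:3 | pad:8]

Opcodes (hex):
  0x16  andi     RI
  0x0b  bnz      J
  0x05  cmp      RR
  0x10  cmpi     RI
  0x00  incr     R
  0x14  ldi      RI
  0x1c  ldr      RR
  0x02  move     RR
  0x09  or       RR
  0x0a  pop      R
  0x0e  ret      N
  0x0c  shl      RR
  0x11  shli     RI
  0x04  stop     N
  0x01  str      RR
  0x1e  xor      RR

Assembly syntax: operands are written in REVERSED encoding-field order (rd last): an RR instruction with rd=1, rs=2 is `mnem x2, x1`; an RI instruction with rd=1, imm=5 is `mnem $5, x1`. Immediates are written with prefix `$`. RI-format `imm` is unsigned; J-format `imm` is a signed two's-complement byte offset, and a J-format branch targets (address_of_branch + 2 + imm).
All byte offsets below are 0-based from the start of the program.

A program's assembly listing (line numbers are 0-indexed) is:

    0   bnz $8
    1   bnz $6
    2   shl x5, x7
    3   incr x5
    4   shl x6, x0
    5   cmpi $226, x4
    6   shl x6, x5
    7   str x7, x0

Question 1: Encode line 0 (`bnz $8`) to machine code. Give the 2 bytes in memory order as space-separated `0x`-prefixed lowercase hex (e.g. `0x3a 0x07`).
0. bnz fields op=0xb:5|imm=8:11 → word 5808h → 58 08

0x58 0x08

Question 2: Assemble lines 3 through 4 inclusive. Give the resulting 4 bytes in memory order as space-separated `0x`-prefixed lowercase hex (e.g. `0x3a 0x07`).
0x05 0x00 0x60 0xc0

L3: incr op=0x0:5|rd=5:3|pad=0:8 ⇒ 0x0500 ⇒ big 05 00
L4: shl op=0xc:5|rd=0:3|rs=6:3|pad=0:5 ⇒ 0x60c0 ⇒ big 60 c0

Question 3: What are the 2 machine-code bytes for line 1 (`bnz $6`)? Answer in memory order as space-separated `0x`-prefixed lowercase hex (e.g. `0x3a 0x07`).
line 1 (bnz): pack op=0xb:5|imm=6:11 = 0x5806; big→ 58 06

0x58 0x06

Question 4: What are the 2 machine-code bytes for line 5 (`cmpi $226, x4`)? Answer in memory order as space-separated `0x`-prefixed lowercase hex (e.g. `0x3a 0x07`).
0x84 0xe2

line 5 (cmpi): pack op=0x10:5|rd=4:3|imm=226:8 = 0x84e2; big→ 84 e2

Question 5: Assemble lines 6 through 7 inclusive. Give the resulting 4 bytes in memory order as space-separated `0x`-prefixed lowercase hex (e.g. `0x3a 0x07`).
0x65 0xc0 0x08 0xe0

line 6 (shl): pack op=0xc:5|rd=5:3|rs=6:3|pad=0:5 = 0x65c0; big→ 65 c0
line 7 (str): pack op=0x1:5|rd=0:3|rs=7:3|pad=0:5 = 0x08e0; big→ 08 e0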